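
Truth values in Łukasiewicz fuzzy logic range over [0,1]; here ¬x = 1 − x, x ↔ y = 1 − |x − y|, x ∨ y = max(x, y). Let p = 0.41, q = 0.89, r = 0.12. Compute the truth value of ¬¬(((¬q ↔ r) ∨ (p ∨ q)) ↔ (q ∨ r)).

0.90

¬q = 1 − 0.89 = 0.11
¬q ↔ r = 1 − |0.11 − 0.12| = 1 − 0.01 = 0.99
p ∨ q = max(0.41, 0.89) = 0.89
(¬q ↔ r) ∨ (p ∨ q) = max(0.99, 0.89) = 0.99
q ∨ r = max(0.89, 0.12) = 0.89
((¬q ↔ r) ∨ (p ∨ q)) ↔ (q ∨ r) = 1 − |0.99 − 0.89| = 1 − 0.10 = 0.90
¬(((¬q ↔ r) ∨ (p ∨ q)) ↔ (q ∨ r)) = 1 − 0.90 = 0.10
¬¬(((¬q ↔ r) ∨ (p ∨ q)) ↔ (q ∨ r)) = 1 − 0.10 = 0.90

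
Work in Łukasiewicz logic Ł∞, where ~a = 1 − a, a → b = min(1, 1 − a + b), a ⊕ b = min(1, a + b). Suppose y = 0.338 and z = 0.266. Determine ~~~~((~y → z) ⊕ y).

~y = 1 − 0.338 = 0.662
~y → z = min(1, 1 − 0.662 + 0.266) = min(1, 0.604) = 0.604
(~y → z) ⊕ y = min(1, 0.604 + 0.338) = min(1, 0.942) = 0.942
~((~y → z) ⊕ y) = 1 − 0.942 = 0.058
~~((~y → z) ⊕ y) = 1 − 0.058 = 0.942
~~~((~y → z) ⊕ y) = 1 − 0.942 = 0.058
~~~~((~y → z) ⊕ y) = 1 − 0.058 = 0.942

0.942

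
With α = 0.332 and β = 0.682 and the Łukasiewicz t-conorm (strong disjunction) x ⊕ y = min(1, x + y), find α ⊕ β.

1.000

α ⊕ β = min(1, 0.332 + 0.682) = min(1, 1.014) = 1.000
For comparison, the Gödel t-conorm max(x, y) would give 0.682.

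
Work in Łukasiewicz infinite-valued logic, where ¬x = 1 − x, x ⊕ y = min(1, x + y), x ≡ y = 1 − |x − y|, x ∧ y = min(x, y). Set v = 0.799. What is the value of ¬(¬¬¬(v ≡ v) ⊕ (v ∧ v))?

0.201

v ≡ v = 1 − |0.799 − 0.799| = 1 − 0.000 = 1.000
¬(v ≡ v) = 1 − 1.000 = 0.000
¬¬(v ≡ v) = 1 − 0.000 = 1.000
¬¬¬(v ≡ v) = 1 − 1.000 = 0.000
v ∧ v = min(0.799, 0.799) = 0.799
¬¬¬(v ≡ v) ⊕ (v ∧ v) = min(1, 0.000 + 0.799) = min(1, 0.799) = 0.799
¬(¬¬¬(v ≡ v) ⊕ (v ∧ v)) = 1 − 0.799 = 0.201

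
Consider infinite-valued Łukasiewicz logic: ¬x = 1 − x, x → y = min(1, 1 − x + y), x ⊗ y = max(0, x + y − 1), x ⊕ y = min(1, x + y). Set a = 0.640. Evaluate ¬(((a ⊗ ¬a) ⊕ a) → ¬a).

0.280

¬a = 1 − 0.640 = 0.360
a ⊗ ¬a = max(0, 0.640 + 0.360 − 1) = max(0, 0.000) = 0.000
(a ⊗ ¬a) ⊕ a = min(1, 0.000 + 0.640) = min(1, 0.640) = 0.640
((a ⊗ ¬a) ⊕ a) → ¬a = min(1, 1 − 0.640 + 0.360) = min(1, 0.720) = 0.720
¬(((a ⊗ ¬a) ⊕ a) → ¬a) = 1 − 0.720 = 0.280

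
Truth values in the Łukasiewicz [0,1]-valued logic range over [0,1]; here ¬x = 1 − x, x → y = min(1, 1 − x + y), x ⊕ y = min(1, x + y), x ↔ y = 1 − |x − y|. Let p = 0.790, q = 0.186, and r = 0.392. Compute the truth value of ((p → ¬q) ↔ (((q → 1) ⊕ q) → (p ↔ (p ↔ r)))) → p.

¬q = 1 − 0.186 = 0.814
p → ¬q = min(1, 1 − 0.790 + 0.814) = min(1, 1.024) = 1.000
q → 1 = min(1, 1 − 0.186 + 1.000) = min(1, 1.814) = 1.000
(q → 1) ⊕ q = min(1, 1.000 + 0.186) = min(1, 1.186) = 1.000
p ↔ r = 1 − |0.790 − 0.392| = 1 − 0.398 = 0.602
p ↔ (p ↔ r) = 1 − |0.790 − 0.602| = 1 − 0.188 = 0.812
((q → 1) ⊕ q) → (p ↔ (p ↔ r)) = min(1, 1 − 1.000 + 0.812) = min(1, 0.812) = 0.812
(p → ¬q) ↔ (((q → 1) ⊕ q) → (p ↔ (p ↔ r))) = 1 − |1.000 − 0.812| = 1 − 0.188 = 0.812
((p → ¬q) ↔ (((q → 1) ⊕ q) → (p ↔ (p ↔ r)))) → p = min(1, 1 − 0.812 + 0.790) = min(1, 0.978) = 0.978

0.978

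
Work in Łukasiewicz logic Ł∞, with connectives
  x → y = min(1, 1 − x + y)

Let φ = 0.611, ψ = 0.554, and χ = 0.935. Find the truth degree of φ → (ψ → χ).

1.000

ψ → χ = min(1, 1 − 0.554 + 0.935) = min(1, 1.381) = 1.000
φ → (ψ → χ) = min(1, 1 − 0.611 + 1.000) = min(1, 1.389) = 1.000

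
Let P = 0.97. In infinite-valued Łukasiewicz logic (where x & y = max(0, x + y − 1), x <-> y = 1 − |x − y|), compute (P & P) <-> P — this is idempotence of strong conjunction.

P & P = max(0, 0.97 + 0.97 − 1) = max(0, 0.94) = 0.94
(P & P) <-> P = 1 − |0.94 − 0.97| = 1 − 0.03 = 0.97
(The value 0.97 < 1 shows this instance is not satisfied; fails in Ł∞ since a ⊗ a = max(0, 2a−1) ≠ a in general.)

0.97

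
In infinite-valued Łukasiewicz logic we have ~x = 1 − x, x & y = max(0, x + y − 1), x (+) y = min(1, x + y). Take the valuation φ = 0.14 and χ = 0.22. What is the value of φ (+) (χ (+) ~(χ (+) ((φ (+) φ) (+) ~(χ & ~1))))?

0.36

φ (+) φ = min(1, 0.14 + 0.14) = min(1, 0.28) = 0.28
~1 = 1 − 1.00 = 0.00
χ & ~1 = max(0, 0.22 + 0.00 − 1) = max(0, -0.78) = 0.00
~(χ & ~1) = 1 − 0.00 = 1.00
(φ (+) φ) (+) ~(χ & ~1) = min(1, 0.28 + 1.00) = min(1, 1.28) = 1.00
χ (+) ((φ (+) φ) (+) ~(χ & ~1)) = min(1, 0.22 + 1.00) = min(1, 1.22) = 1.00
~(χ (+) ((φ (+) φ) (+) ~(χ & ~1))) = 1 − 1.00 = 0.00
χ (+) ~(χ (+) ((φ (+) φ) (+) ~(χ & ~1))) = min(1, 0.22 + 0.00) = min(1, 0.22) = 0.22
φ (+) (χ (+) ~(χ (+) ((φ (+) φ) (+) ~(χ & ~1)))) = min(1, 0.14 + 0.22) = min(1, 0.36) = 0.36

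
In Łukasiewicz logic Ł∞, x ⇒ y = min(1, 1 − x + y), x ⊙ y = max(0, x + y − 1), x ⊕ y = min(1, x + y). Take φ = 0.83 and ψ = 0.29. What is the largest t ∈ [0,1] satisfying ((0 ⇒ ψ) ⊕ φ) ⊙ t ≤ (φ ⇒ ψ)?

0 ⇒ ψ = min(1, 1 − 0.00 + 0.29) = min(1, 1.29) = 1.00
(0 ⇒ ψ) ⊕ φ = min(1, 1.00 + 0.83) = min(1, 1.83) = 1.00
So the left factor is (0 ⇒ ψ) ⊕ φ = 1.00.
φ ⇒ ψ = min(1, 1 − 0.83 + 0.29) = min(1, 0.46) = 0.46
So the right-hand bound is φ ⇒ ψ = 0.46.
The residuum of the Łukasiewicz t-norm gives the supremum: min(1, 1 − 1.00 + 0.46).
1 − 1.00 + 0.46 = 0.46, so t = min(1, 0.46) = 0.46.
Check: 1.00 ⊙ 0.46 = max(0, 0.46) = 0.46 ≤ 0.46.

0.46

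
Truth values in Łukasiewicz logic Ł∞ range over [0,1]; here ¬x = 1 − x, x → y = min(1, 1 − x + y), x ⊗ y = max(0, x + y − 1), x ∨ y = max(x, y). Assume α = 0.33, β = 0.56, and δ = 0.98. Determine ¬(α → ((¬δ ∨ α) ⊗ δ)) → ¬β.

¬δ = 1 − 0.98 = 0.02
¬δ ∨ α = max(0.02, 0.33) = 0.33
(¬δ ∨ α) ⊗ δ = max(0, 0.33 + 0.98 − 1) = max(0, 0.31) = 0.31
α → ((¬δ ∨ α) ⊗ δ) = min(1, 1 − 0.33 + 0.31) = min(1, 0.98) = 0.98
¬(α → ((¬δ ∨ α) ⊗ δ)) = 1 − 0.98 = 0.02
¬β = 1 − 0.56 = 0.44
¬(α → ((¬δ ∨ α) ⊗ δ)) → ¬β = min(1, 1 − 0.02 + 0.44) = min(1, 1.42) = 1.00

1.00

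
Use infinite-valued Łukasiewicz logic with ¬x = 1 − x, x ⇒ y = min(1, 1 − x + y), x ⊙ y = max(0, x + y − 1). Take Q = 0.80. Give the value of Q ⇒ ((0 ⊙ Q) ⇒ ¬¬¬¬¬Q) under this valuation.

0 ⊙ Q = max(0, 0.00 + 0.80 − 1) = max(0, -0.20) = 0.00
¬Q = 1 − 0.80 = 0.20
¬¬Q = 1 − 0.20 = 0.80
¬¬¬Q = 1 − 0.80 = 0.20
¬¬¬¬Q = 1 − 0.20 = 0.80
¬¬¬¬¬Q = 1 − 0.80 = 0.20
(0 ⊙ Q) ⇒ ¬¬¬¬¬Q = min(1, 1 − 0.00 + 0.20) = min(1, 1.20) = 1.00
Q ⇒ ((0 ⊙ Q) ⇒ ¬¬¬¬¬Q) = min(1, 1 − 0.80 + 1.00) = min(1, 1.20) = 1.00

1.00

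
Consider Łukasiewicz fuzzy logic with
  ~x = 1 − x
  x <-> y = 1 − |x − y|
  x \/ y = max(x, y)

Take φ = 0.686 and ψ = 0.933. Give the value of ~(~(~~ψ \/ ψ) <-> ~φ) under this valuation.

0.247

~ψ = 1 − 0.933 = 0.067
~~ψ = 1 − 0.067 = 0.933
~~ψ \/ ψ = max(0.933, 0.933) = 0.933
~(~~ψ \/ ψ) = 1 − 0.933 = 0.067
~φ = 1 − 0.686 = 0.314
~(~~ψ \/ ψ) <-> ~φ = 1 − |0.067 − 0.314| = 1 − 0.247 = 0.753
~(~(~~ψ \/ ψ) <-> ~φ) = 1 − 0.753 = 0.247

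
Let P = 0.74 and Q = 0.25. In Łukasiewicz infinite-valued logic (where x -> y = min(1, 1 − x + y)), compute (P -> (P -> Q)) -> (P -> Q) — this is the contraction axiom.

0.74

P -> Q = min(1, 1 − 0.74 + 0.25) = min(1, 0.51) = 0.51
P -> (P -> Q) = min(1, 1 − 0.74 + 0.51) = min(1, 0.77) = 0.77
(P -> (P -> Q)) -> (P -> Q) = min(1, 1 − 0.77 + 0.51) = min(1, 0.74) = 0.74
(The value 0.74 < 1 shows this instance is not satisfied; fails in Ł∞ (the t-norm is not idempotent).)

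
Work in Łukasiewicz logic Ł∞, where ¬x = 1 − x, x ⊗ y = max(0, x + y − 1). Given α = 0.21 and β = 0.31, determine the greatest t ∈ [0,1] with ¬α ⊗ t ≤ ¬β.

¬α = 1 − 0.21 = 0.79
So the left factor is ¬α = 0.79.
¬β = 1 − 0.31 = 0.69
So the right-hand bound is ¬β = 0.69.
The residuum of the Łukasiewicz t-norm gives the supremum: min(1, 1 − 0.79 + 0.69).
1 − 0.79 + 0.69 = 0.90, so t = min(1, 0.90) = 0.90.
Check: 0.79 ⊗ 0.90 = max(0, 0.69) = 0.69 ≤ 0.69.

0.90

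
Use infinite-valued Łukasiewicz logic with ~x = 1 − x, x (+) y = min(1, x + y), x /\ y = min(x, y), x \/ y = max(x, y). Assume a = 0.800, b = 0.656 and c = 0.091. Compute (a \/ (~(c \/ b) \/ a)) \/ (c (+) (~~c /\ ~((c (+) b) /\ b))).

c \/ b = max(0.091, 0.656) = 0.656
~(c \/ b) = 1 − 0.656 = 0.344
~(c \/ b) \/ a = max(0.344, 0.800) = 0.800
a \/ (~(c \/ b) \/ a) = max(0.800, 0.800) = 0.800
~c = 1 − 0.091 = 0.909
~~c = 1 − 0.909 = 0.091
c (+) b = min(1, 0.091 + 0.656) = min(1, 0.747) = 0.747
(c (+) b) /\ b = min(0.747, 0.656) = 0.656
~((c (+) b) /\ b) = 1 − 0.656 = 0.344
~~c /\ ~((c (+) b) /\ b) = min(0.091, 0.344) = 0.091
c (+) (~~c /\ ~((c (+) b) /\ b)) = min(1, 0.091 + 0.091) = min(1, 0.182) = 0.182
(a \/ (~(c \/ b) \/ a)) \/ (c (+) (~~c /\ ~((c (+) b) /\ b))) = max(0.800, 0.182) = 0.800

0.800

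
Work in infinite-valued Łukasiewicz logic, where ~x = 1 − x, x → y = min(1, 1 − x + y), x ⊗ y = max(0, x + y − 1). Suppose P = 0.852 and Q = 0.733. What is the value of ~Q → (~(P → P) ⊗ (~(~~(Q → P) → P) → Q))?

0.733

~Q = 1 − 0.733 = 0.267
P → P = min(1, 1 − 0.852 + 0.852) = min(1, 1.000) = 1.000
~(P → P) = 1 − 1.000 = 0.000
Q → P = min(1, 1 − 0.733 + 0.852) = min(1, 1.119) = 1.000
~(Q → P) = 1 − 1.000 = 0.000
~~(Q → P) = 1 − 0.000 = 1.000
~~(Q → P) → P = min(1, 1 − 1.000 + 0.852) = min(1, 0.852) = 0.852
~(~~(Q → P) → P) = 1 − 0.852 = 0.148
~(~~(Q → P) → P) → Q = min(1, 1 − 0.148 + 0.733) = min(1, 1.585) = 1.000
~(P → P) ⊗ (~(~~(Q → P) → P) → Q) = max(0, 0.000 + 1.000 − 1) = max(0, 0.000) = 0.000
~Q → (~(P → P) ⊗ (~(~~(Q → P) → P) → Q)) = min(1, 1 − 0.267 + 0.000) = min(1, 0.733) = 0.733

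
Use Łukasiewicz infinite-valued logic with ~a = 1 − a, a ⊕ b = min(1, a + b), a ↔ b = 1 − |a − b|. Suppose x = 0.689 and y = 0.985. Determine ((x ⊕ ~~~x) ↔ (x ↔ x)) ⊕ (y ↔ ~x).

1.000

~x = 1 − 0.689 = 0.311
~~x = 1 − 0.311 = 0.689
~~~x = 1 − 0.689 = 0.311
x ⊕ ~~~x = min(1, 0.689 + 0.311) = min(1, 1.000) = 1.000
x ↔ x = 1 − |0.689 − 0.689| = 1 − 0.000 = 1.000
(x ⊕ ~~~x) ↔ (x ↔ x) = 1 − |1.000 − 1.000| = 1 − 0.000 = 1.000
y ↔ ~x = 1 − |0.985 − 0.311| = 1 − 0.674 = 0.326
((x ⊕ ~~~x) ↔ (x ↔ x)) ⊕ (y ↔ ~x) = min(1, 1.000 + 0.326) = min(1, 1.326) = 1.000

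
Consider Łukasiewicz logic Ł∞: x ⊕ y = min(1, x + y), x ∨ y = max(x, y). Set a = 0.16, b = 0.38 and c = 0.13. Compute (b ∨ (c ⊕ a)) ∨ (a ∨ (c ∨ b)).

0.38

c ⊕ a = min(1, 0.13 + 0.16) = min(1, 0.29) = 0.29
b ∨ (c ⊕ a) = max(0.38, 0.29) = 0.38
c ∨ b = max(0.13, 0.38) = 0.38
a ∨ (c ∨ b) = max(0.16, 0.38) = 0.38
(b ∨ (c ⊕ a)) ∨ (a ∨ (c ∨ b)) = max(0.38, 0.38) = 0.38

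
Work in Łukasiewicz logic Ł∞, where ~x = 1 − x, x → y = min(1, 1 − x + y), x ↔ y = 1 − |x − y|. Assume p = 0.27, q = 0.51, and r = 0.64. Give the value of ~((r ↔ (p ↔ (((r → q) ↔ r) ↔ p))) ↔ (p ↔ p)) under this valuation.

r → q = min(1, 1 − 0.64 + 0.51) = min(1, 0.87) = 0.87
(r → q) ↔ r = 1 − |0.87 − 0.64| = 1 − 0.23 = 0.77
((r → q) ↔ r) ↔ p = 1 − |0.77 − 0.27| = 1 − 0.50 = 0.50
p ↔ (((r → q) ↔ r) ↔ p) = 1 − |0.27 − 0.50| = 1 − 0.23 = 0.77
r ↔ (p ↔ (((r → q) ↔ r) ↔ p)) = 1 − |0.64 − 0.77| = 1 − 0.13 = 0.87
p ↔ p = 1 − |0.27 − 0.27| = 1 − 0.00 = 1.00
(r ↔ (p ↔ (((r → q) ↔ r) ↔ p))) ↔ (p ↔ p) = 1 − |0.87 − 1.00| = 1 − 0.13 = 0.87
~((r ↔ (p ↔ (((r → q) ↔ r) ↔ p))) ↔ (p ↔ p)) = 1 − 0.87 = 0.13

0.13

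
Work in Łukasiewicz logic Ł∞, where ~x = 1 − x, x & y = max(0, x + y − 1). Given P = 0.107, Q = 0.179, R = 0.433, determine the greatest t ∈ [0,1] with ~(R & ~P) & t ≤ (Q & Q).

0.326

~P = 1 − 0.107 = 0.893
R & ~P = max(0, 0.433 + 0.893 − 1) = max(0, 0.326) = 0.326
~(R & ~P) = 1 − 0.326 = 0.674
So the left factor is ~(R & ~P) = 0.674.
Q & Q = max(0, 0.179 + 0.179 − 1) = max(0, -0.642) = 0.000
So the right-hand bound is Q & Q = 0.000.
The residuum of the Łukasiewicz t-norm gives the supremum: min(1, 1 − 0.674 + 0.000).
1 − 0.674 + 0.000 = 0.326, so t = min(1, 0.326) = 0.326.
Check: 0.674 & 0.326 = max(0, 0.000) = 0.000 ≤ 0.000.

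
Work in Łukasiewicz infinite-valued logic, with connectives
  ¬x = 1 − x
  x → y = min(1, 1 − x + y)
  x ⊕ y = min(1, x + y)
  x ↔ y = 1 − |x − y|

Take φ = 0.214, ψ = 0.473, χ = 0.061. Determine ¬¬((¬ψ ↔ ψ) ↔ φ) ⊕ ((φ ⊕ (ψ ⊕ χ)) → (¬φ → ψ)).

1.000

¬ψ = 1 − 0.473 = 0.527
¬ψ ↔ ψ = 1 − |0.527 − 0.473| = 1 − 0.054 = 0.946
(¬ψ ↔ ψ) ↔ φ = 1 − |0.946 − 0.214| = 1 − 0.732 = 0.268
¬((¬ψ ↔ ψ) ↔ φ) = 1 − 0.268 = 0.732
¬¬((¬ψ ↔ ψ) ↔ φ) = 1 − 0.732 = 0.268
ψ ⊕ χ = min(1, 0.473 + 0.061) = min(1, 0.534) = 0.534
φ ⊕ (ψ ⊕ χ) = min(1, 0.214 + 0.534) = min(1, 0.748) = 0.748
¬φ = 1 − 0.214 = 0.786
¬φ → ψ = min(1, 1 − 0.786 + 0.473) = min(1, 0.687) = 0.687
(φ ⊕ (ψ ⊕ χ)) → (¬φ → ψ) = min(1, 1 − 0.748 + 0.687) = min(1, 0.939) = 0.939
¬¬((¬ψ ↔ ψ) ↔ φ) ⊕ ((φ ⊕ (ψ ⊕ χ)) → (¬φ → ψ)) = min(1, 0.268 + 0.939) = min(1, 1.207) = 1.000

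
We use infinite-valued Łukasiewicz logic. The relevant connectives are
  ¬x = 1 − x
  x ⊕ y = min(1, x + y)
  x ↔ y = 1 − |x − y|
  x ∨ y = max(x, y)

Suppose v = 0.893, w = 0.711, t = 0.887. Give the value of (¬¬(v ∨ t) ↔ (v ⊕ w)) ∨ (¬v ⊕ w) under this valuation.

v ∨ t = max(0.893, 0.887) = 0.893
¬(v ∨ t) = 1 − 0.893 = 0.107
¬¬(v ∨ t) = 1 − 0.107 = 0.893
v ⊕ w = min(1, 0.893 + 0.711) = min(1, 1.604) = 1.000
¬¬(v ∨ t) ↔ (v ⊕ w) = 1 − |0.893 − 1.000| = 1 − 0.107 = 0.893
¬v = 1 − 0.893 = 0.107
¬v ⊕ w = min(1, 0.107 + 0.711) = min(1, 0.818) = 0.818
(¬¬(v ∨ t) ↔ (v ⊕ w)) ∨ (¬v ⊕ w) = max(0.893, 0.818) = 0.893

0.893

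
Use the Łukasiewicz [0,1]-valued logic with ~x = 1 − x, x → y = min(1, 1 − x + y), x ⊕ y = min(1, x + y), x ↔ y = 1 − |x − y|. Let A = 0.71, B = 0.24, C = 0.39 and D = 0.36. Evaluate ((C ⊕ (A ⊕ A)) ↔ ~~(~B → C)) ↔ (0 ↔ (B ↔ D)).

0.49

A ⊕ A = min(1, 0.71 + 0.71) = min(1, 1.42) = 1.00
C ⊕ (A ⊕ A) = min(1, 0.39 + 1.00) = min(1, 1.39) = 1.00
~B = 1 − 0.24 = 0.76
~B → C = min(1, 1 − 0.76 + 0.39) = min(1, 0.63) = 0.63
~(~B → C) = 1 − 0.63 = 0.37
~~(~B → C) = 1 − 0.37 = 0.63
(C ⊕ (A ⊕ A)) ↔ ~~(~B → C) = 1 − |1.00 − 0.63| = 1 − 0.37 = 0.63
B ↔ D = 1 − |0.24 − 0.36| = 1 − 0.12 = 0.88
0 ↔ (B ↔ D) = 1 − |0.00 − 0.88| = 1 − 0.88 = 0.12
((C ⊕ (A ⊕ A)) ↔ ~~(~B → C)) ↔ (0 ↔ (B ↔ D)) = 1 − |0.63 − 0.12| = 1 − 0.51 = 0.49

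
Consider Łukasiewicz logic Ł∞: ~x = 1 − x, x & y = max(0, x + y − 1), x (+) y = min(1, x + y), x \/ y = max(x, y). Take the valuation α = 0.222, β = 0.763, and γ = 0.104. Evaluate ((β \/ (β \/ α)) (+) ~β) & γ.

β \/ α = max(0.763, 0.222) = 0.763
β \/ (β \/ α) = max(0.763, 0.763) = 0.763
~β = 1 − 0.763 = 0.237
(β \/ (β \/ α)) (+) ~β = min(1, 0.763 + 0.237) = min(1, 1.000) = 1.000
((β \/ (β \/ α)) (+) ~β) & γ = max(0, 1.000 + 0.104 − 1) = max(0, 0.104) = 0.104

0.104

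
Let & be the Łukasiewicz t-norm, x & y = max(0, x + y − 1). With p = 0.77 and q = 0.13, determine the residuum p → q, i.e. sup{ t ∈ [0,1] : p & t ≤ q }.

The residuum of the Łukasiewicz t-norm gives the supremum: min(1, 1 − 0.77 + 0.13).
1 − 0.77 + 0.13 = 0.36, so t = min(1, 0.36) = 0.36.
Check: 0.77 & 0.36 = max(0, 0.13) = 0.13 ≤ 0.13.

0.36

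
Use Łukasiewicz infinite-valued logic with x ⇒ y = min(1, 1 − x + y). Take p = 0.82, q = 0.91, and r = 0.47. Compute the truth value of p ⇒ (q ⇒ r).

0.74

q ⇒ r = min(1, 1 − 0.91 + 0.47) = min(1, 0.56) = 0.56
p ⇒ (q ⇒ r) = min(1, 1 − 0.82 + 0.56) = min(1, 0.74) = 0.74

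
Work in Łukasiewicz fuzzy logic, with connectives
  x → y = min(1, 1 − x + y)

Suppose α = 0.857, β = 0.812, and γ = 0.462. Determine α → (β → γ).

β → γ = min(1, 1 − 0.812 + 0.462) = min(1, 0.650) = 0.650
α → (β → γ) = min(1, 1 − 0.857 + 0.650) = min(1, 0.793) = 0.793

0.793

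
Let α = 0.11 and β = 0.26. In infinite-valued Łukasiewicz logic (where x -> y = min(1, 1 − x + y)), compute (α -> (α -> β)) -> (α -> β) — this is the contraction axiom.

1.00

α -> β = min(1, 1 − 0.11 + 0.26) = min(1, 1.15) = 1.00
α -> (α -> β) = min(1, 1 − 0.11 + 1.00) = min(1, 1.89) = 1.00
(α -> (α -> β)) -> (α -> β) = min(1, 1 − 1.00 + 1.00) = min(1, 1.00) = 1.00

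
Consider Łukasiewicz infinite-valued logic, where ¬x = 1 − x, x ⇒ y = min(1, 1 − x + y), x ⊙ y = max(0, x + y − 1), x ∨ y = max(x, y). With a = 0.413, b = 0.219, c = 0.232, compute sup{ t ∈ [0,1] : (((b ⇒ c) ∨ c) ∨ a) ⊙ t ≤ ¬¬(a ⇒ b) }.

b ⇒ c = min(1, 1 − 0.219 + 0.232) = min(1, 1.013) = 1.000
(b ⇒ c) ∨ c = max(1.000, 0.232) = 1.000
((b ⇒ c) ∨ c) ∨ a = max(1.000, 0.413) = 1.000
So the left factor is ((b ⇒ c) ∨ c) ∨ a = 1.000.
a ⇒ b = min(1, 1 − 0.413 + 0.219) = min(1, 0.806) = 0.806
¬(a ⇒ b) = 1 − 0.806 = 0.194
¬¬(a ⇒ b) = 1 − 0.194 = 0.806
So the right-hand bound is ¬¬(a ⇒ b) = 0.806.
The residuum of the Łukasiewicz t-norm gives the supremum: min(1, 1 − 1.000 + 0.806).
1 − 1.000 + 0.806 = 0.806, so t = min(1, 0.806) = 0.806.
Check: 1.000 ⊙ 0.806 = max(0, 0.806) = 0.806 ≤ 0.806.

0.806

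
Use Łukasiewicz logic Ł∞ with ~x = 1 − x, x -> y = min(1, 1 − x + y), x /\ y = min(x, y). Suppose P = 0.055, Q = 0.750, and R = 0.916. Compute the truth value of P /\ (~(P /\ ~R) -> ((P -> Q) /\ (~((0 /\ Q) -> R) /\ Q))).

~R = 1 − 0.916 = 0.084
P /\ ~R = min(0.055, 0.084) = 0.055
~(P /\ ~R) = 1 − 0.055 = 0.945
P -> Q = min(1, 1 − 0.055 + 0.750) = min(1, 1.695) = 1.000
0 /\ Q = min(0.000, 0.750) = 0.000
(0 /\ Q) -> R = min(1, 1 − 0.000 + 0.916) = min(1, 1.916) = 1.000
~((0 /\ Q) -> R) = 1 − 1.000 = 0.000
~((0 /\ Q) -> R) /\ Q = min(0.000, 0.750) = 0.000
(P -> Q) /\ (~((0 /\ Q) -> R) /\ Q) = min(1.000, 0.000) = 0.000
~(P /\ ~R) -> ((P -> Q) /\ (~((0 /\ Q) -> R) /\ Q)) = min(1, 1 − 0.945 + 0.000) = min(1, 0.055) = 0.055
P /\ (~(P /\ ~R) -> ((P -> Q) /\ (~((0 /\ Q) -> R) /\ Q))) = min(0.055, 0.055) = 0.055

0.055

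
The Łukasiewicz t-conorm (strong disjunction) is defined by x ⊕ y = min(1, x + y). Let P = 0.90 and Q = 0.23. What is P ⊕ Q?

P ⊕ Q = min(1, 0.90 + 0.23) = min(1, 1.13) = 1.00
For comparison, the Gödel t-conorm max(x, y) would give 0.90.

1.00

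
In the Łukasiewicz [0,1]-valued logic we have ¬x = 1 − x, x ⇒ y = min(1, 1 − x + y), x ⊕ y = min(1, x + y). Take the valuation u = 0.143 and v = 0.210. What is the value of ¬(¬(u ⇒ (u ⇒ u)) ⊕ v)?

u ⇒ u = min(1, 1 − 0.143 + 0.143) = min(1, 1.000) = 1.000
u ⇒ (u ⇒ u) = min(1, 1 − 0.143 + 1.000) = min(1, 1.857) = 1.000
¬(u ⇒ (u ⇒ u)) = 1 − 1.000 = 0.000
¬(u ⇒ (u ⇒ u)) ⊕ v = min(1, 0.000 + 0.210) = min(1, 0.210) = 0.210
¬(¬(u ⇒ (u ⇒ u)) ⊕ v) = 1 − 0.210 = 0.790

0.790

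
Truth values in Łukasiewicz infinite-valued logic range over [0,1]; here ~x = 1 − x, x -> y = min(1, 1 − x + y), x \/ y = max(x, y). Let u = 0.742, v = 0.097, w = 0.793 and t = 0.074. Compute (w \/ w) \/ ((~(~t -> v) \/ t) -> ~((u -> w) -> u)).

w \/ w = max(0.793, 0.793) = 0.793
~t = 1 − 0.074 = 0.926
~t -> v = min(1, 1 − 0.926 + 0.097) = min(1, 0.171) = 0.171
~(~t -> v) = 1 − 0.171 = 0.829
~(~t -> v) \/ t = max(0.829, 0.074) = 0.829
u -> w = min(1, 1 − 0.742 + 0.793) = min(1, 1.051) = 1.000
(u -> w) -> u = min(1, 1 − 1.000 + 0.742) = min(1, 0.742) = 0.742
~((u -> w) -> u) = 1 − 0.742 = 0.258
(~(~t -> v) \/ t) -> ~((u -> w) -> u) = min(1, 1 − 0.829 + 0.258) = min(1, 0.429) = 0.429
(w \/ w) \/ ((~(~t -> v) \/ t) -> ~((u -> w) -> u)) = max(0.793, 0.429) = 0.793

0.793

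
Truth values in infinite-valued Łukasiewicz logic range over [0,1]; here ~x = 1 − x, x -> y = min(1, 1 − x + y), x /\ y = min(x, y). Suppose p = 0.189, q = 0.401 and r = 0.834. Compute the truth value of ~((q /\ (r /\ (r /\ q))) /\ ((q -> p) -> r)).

0.599

r /\ q = min(0.834, 0.401) = 0.401
r /\ (r /\ q) = min(0.834, 0.401) = 0.401
q /\ (r /\ (r /\ q)) = min(0.401, 0.401) = 0.401
q -> p = min(1, 1 − 0.401 + 0.189) = min(1, 0.788) = 0.788
(q -> p) -> r = min(1, 1 − 0.788 + 0.834) = min(1, 1.046) = 1.000
(q /\ (r /\ (r /\ q))) /\ ((q -> p) -> r) = min(0.401, 1.000) = 0.401
~((q /\ (r /\ (r /\ q))) /\ ((q -> p) -> r)) = 1 − 0.401 = 0.599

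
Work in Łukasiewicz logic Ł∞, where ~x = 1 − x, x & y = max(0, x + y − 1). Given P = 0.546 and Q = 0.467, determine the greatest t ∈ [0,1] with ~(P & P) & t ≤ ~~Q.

P & P = max(0, 0.546 + 0.546 − 1) = max(0, 0.092) = 0.092
~(P & P) = 1 − 0.092 = 0.908
So the left factor is ~(P & P) = 0.908.
~Q = 1 − 0.467 = 0.533
~~Q = 1 − 0.533 = 0.467
So the right-hand bound is ~~Q = 0.467.
The residuum of the Łukasiewicz t-norm gives the supremum: min(1, 1 − 0.908 + 0.467).
1 − 0.908 + 0.467 = 0.559, so t = min(1, 0.559) = 0.559.
Check: 0.908 & 0.559 = max(0, 0.467) = 0.467 ≤ 0.467.

0.559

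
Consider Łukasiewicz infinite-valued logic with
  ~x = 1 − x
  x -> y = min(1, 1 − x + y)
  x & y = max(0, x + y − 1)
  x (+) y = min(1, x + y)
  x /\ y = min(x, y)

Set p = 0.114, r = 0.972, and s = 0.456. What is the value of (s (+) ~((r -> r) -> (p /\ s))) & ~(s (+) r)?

0.000

r -> r = min(1, 1 − 0.972 + 0.972) = min(1, 1.000) = 1.000
p /\ s = min(0.114, 0.456) = 0.114
(r -> r) -> (p /\ s) = min(1, 1 − 1.000 + 0.114) = min(1, 0.114) = 0.114
~((r -> r) -> (p /\ s)) = 1 − 0.114 = 0.886
s (+) ~((r -> r) -> (p /\ s)) = min(1, 0.456 + 0.886) = min(1, 1.342) = 1.000
s (+) r = min(1, 0.456 + 0.972) = min(1, 1.428) = 1.000
~(s (+) r) = 1 − 1.000 = 0.000
(s (+) ~((r -> r) -> (p /\ s))) & ~(s (+) r) = max(0, 1.000 + 0.000 − 1) = max(0, 0.000) = 0.000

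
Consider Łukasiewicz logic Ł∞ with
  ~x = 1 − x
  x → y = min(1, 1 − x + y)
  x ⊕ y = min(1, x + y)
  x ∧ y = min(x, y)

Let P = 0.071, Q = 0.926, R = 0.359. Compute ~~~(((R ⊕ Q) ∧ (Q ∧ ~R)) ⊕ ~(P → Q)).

R ⊕ Q = min(1, 0.359 + 0.926) = min(1, 1.285) = 1.000
~R = 1 − 0.359 = 0.641
Q ∧ ~R = min(0.926, 0.641) = 0.641
(R ⊕ Q) ∧ (Q ∧ ~R) = min(1.000, 0.641) = 0.641
P → Q = min(1, 1 − 0.071 + 0.926) = min(1, 1.855) = 1.000
~(P → Q) = 1 − 1.000 = 0.000
((R ⊕ Q) ∧ (Q ∧ ~R)) ⊕ ~(P → Q) = min(1, 0.641 + 0.000) = min(1, 0.641) = 0.641
~(((R ⊕ Q) ∧ (Q ∧ ~R)) ⊕ ~(P → Q)) = 1 − 0.641 = 0.359
~~(((R ⊕ Q) ∧ (Q ∧ ~R)) ⊕ ~(P → Q)) = 1 − 0.359 = 0.641
~~~(((R ⊕ Q) ∧ (Q ∧ ~R)) ⊕ ~(P → Q)) = 1 − 0.641 = 0.359

0.359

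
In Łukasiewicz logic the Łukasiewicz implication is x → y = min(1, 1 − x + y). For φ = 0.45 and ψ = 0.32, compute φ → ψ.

φ → ψ = min(1, 1 − 0.45 + 0.32) = min(1, 0.87) = 0.87
For comparison, the Gödel implication (1 if x ≤ y else y) would give 0.32.

0.87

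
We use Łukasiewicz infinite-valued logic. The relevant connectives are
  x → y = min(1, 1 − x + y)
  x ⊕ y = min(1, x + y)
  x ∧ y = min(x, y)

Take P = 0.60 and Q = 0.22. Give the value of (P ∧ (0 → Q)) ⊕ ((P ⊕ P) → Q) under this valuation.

0 → Q = min(1, 1 − 0.00 + 0.22) = min(1, 1.22) = 1.00
P ∧ (0 → Q) = min(0.60, 1.00) = 0.60
P ⊕ P = min(1, 0.60 + 0.60) = min(1, 1.20) = 1.00
(P ⊕ P) → Q = min(1, 1 − 1.00 + 0.22) = min(1, 0.22) = 0.22
(P ∧ (0 → Q)) ⊕ ((P ⊕ P) → Q) = min(1, 0.60 + 0.22) = min(1, 0.82) = 0.82

0.82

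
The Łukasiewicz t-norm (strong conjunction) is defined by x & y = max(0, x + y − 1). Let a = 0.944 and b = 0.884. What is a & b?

a & b = max(0, 0.944 + 0.884 − 1) = max(0, 0.828) = 0.828
For comparison, the Gödel (minimum) t-norm min(x, y) would give 0.884.

0.828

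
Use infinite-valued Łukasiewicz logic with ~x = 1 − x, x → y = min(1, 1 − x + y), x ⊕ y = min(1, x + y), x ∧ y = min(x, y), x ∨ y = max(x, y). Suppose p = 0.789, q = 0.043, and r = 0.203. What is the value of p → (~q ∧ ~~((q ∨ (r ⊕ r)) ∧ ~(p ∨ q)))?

0.422

~q = 1 − 0.043 = 0.957
r ⊕ r = min(1, 0.203 + 0.203) = min(1, 0.406) = 0.406
q ∨ (r ⊕ r) = max(0.043, 0.406) = 0.406
p ∨ q = max(0.789, 0.043) = 0.789
~(p ∨ q) = 1 − 0.789 = 0.211
(q ∨ (r ⊕ r)) ∧ ~(p ∨ q) = min(0.406, 0.211) = 0.211
~((q ∨ (r ⊕ r)) ∧ ~(p ∨ q)) = 1 − 0.211 = 0.789
~~((q ∨ (r ⊕ r)) ∧ ~(p ∨ q)) = 1 − 0.789 = 0.211
~q ∧ ~~((q ∨ (r ⊕ r)) ∧ ~(p ∨ q)) = min(0.957, 0.211) = 0.211
p → (~q ∧ ~~((q ∨ (r ⊕ r)) ∧ ~(p ∨ q))) = min(1, 1 − 0.789 + 0.211) = min(1, 0.422) = 0.422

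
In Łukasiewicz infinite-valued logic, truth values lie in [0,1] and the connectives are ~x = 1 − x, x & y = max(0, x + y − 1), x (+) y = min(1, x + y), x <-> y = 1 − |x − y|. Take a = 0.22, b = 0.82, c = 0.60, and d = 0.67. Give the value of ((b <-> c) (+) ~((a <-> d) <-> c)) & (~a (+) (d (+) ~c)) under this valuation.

b <-> c = 1 − |0.82 − 0.60| = 1 − 0.22 = 0.78
a <-> d = 1 − |0.22 − 0.67| = 1 − 0.45 = 0.55
(a <-> d) <-> c = 1 − |0.55 − 0.60| = 1 − 0.05 = 0.95
~((a <-> d) <-> c) = 1 − 0.95 = 0.05
(b <-> c) (+) ~((a <-> d) <-> c) = min(1, 0.78 + 0.05) = min(1, 0.83) = 0.83
~a = 1 − 0.22 = 0.78
~c = 1 − 0.60 = 0.40
d (+) ~c = min(1, 0.67 + 0.40) = min(1, 1.07) = 1.00
~a (+) (d (+) ~c) = min(1, 0.78 + 1.00) = min(1, 1.78) = 1.00
((b <-> c) (+) ~((a <-> d) <-> c)) & (~a (+) (d (+) ~c)) = max(0, 0.83 + 1.00 − 1) = max(0, 0.83) = 0.83

0.83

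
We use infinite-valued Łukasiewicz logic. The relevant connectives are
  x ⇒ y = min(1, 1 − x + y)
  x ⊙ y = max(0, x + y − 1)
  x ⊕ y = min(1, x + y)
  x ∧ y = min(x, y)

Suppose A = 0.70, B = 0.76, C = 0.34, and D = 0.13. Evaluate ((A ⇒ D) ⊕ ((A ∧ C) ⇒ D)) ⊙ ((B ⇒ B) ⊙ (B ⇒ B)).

A ⇒ D = min(1, 1 − 0.70 + 0.13) = min(1, 0.43) = 0.43
A ∧ C = min(0.70, 0.34) = 0.34
(A ∧ C) ⇒ D = min(1, 1 − 0.34 + 0.13) = min(1, 0.79) = 0.79
(A ⇒ D) ⊕ ((A ∧ C) ⇒ D) = min(1, 0.43 + 0.79) = min(1, 1.22) = 1.00
B ⇒ B = min(1, 1 − 0.76 + 0.76) = min(1, 1.00) = 1.00
(B ⇒ B) ⊙ (B ⇒ B) = max(0, 1.00 + 1.00 − 1) = max(0, 1.00) = 1.00
((A ⇒ D) ⊕ ((A ∧ C) ⇒ D)) ⊙ ((B ⇒ B) ⊙ (B ⇒ B)) = max(0, 1.00 + 1.00 − 1) = max(0, 1.00) = 1.00

1.00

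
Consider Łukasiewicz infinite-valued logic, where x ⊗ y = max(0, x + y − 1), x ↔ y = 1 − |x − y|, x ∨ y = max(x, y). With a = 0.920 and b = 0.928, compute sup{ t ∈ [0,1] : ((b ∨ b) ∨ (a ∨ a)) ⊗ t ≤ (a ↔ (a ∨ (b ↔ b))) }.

0.992

b ∨ b = max(0.928, 0.928) = 0.928
a ∨ a = max(0.920, 0.920) = 0.920
(b ∨ b) ∨ (a ∨ a) = max(0.928, 0.920) = 0.928
So the left factor is (b ∨ b) ∨ (a ∨ a) = 0.928.
b ↔ b = 1 − |0.928 − 0.928| = 1 − 0.000 = 1.000
a ∨ (b ↔ b) = max(0.920, 1.000) = 1.000
a ↔ (a ∨ (b ↔ b)) = 1 − |0.920 − 1.000| = 1 − 0.080 = 0.920
So the right-hand bound is a ↔ (a ∨ (b ↔ b)) = 0.920.
The residuum of the Łukasiewicz t-norm gives the supremum: min(1, 1 − 0.928 + 0.920).
1 − 0.928 + 0.920 = 0.992, so t = min(1, 0.992) = 0.992.
Check: 0.928 ⊗ 0.992 = max(0, 0.920) = 0.920 ≤ 0.920.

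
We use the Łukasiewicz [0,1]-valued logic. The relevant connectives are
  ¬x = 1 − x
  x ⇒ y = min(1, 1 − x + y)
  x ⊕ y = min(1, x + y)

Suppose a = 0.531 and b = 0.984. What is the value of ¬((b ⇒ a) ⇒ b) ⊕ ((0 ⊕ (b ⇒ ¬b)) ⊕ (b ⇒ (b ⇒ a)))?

0.595

b ⇒ a = min(1, 1 − 0.984 + 0.531) = min(1, 0.547) = 0.547
(b ⇒ a) ⇒ b = min(1, 1 − 0.547 + 0.984) = min(1, 1.437) = 1.000
¬((b ⇒ a) ⇒ b) = 1 − 1.000 = 0.000
¬b = 1 − 0.984 = 0.016
b ⇒ ¬b = min(1, 1 − 0.984 + 0.016) = min(1, 0.032) = 0.032
0 ⊕ (b ⇒ ¬b) = min(1, 0.000 + 0.032) = min(1, 0.032) = 0.032
b ⇒ (b ⇒ a) = min(1, 1 − 0.984 + 0.547) = min(1, 0.563) = 0.563
(0 ⊕ (b ⇒ ¬b)) ⊕ (b ⇒ (b ⇒ a)) = min(1, 0.032 + 0.563) = min(1, 0.595) = 0.595
¬((b ⇒ a) ⇒ b) ⊕ ((0 ⊕ (b ⇒ ¬b)) ⊕ (b ⇒ (b ⇒ a))) = min(1, 0.000 + 0.595) = min(1, 0.595) = 0.595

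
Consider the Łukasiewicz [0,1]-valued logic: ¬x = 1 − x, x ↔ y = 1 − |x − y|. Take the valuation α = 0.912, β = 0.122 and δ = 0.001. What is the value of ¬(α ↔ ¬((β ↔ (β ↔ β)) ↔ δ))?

0.791

β ↔ β = 1 − |0.122 − 0.122| = 1 − 0.000 = 1.000
β ↔ (β ↔ β) = 1 − |0.122 − 1.000| = 1 − 0.878 = 0.122
(β ↔ (β ↔ β)) ↔ δ = 1 − |0.122 − 0.001| = 1 − 0.121 = 0.879
¬((β ↔ (β ↔ β)) ↔ δ) = 1 − 0.879 = 0.121
α ↔ ¬((β ↔ (β ↔ β)) ↔ δ) = 1 − |0.912 − 0.121| = 1 − 0.791 = 0.209
¬(α ↔ ¬((β ↔ (β ↔ β)) ↔ δ)) = 1 − 0.209 = 0.791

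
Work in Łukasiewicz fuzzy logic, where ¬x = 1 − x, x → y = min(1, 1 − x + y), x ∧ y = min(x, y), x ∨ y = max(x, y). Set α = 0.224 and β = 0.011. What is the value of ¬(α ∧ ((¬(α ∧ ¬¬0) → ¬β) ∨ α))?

0.776

¬0 = 1 − 0.000 = 1.000
¬¬0 = 1 − 1.000 = 0.000
α ∧ ¬¬0 = min(0.224, 0.000) = 0.000
¬(α ∧ ¬¬0) = 1 − 0.000 = 1.000
¬β = 1 − 0.011 = 0.989
¬(α ∧ ¬¬0) → ¬β = min(1, 1 − 1.000 + 0.989) = min(1, 0.989) = 0.989
(¬(α ∧ ¬¬0) → ¬β) ∨ α = max(0.989, 0.224) = 0.989
α ∧ ((¬(α ∧ ¬¬0) → ¬β) ∨ α) = min(0.224, 0.989) = 0.224
¬(α ∧ ((¬(α ∧ ¬¬0) → ¬β) ∨ α)) = 1 − 0.224 = 0.776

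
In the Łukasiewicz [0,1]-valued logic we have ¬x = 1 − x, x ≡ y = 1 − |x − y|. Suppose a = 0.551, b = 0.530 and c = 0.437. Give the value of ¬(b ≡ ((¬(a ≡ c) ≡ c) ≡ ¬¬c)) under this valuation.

a ≡ c = 1 − |0.551 − 0.437| = 1 − 0.114 = 0.886
¬(a ≡ c) = 1 − 0.886 = 0.114
¬(a ≡ c) ≡ c = 1 − |0.114 − 0.437| = 1 − 0.323 = 0.677
¬c = 1 − 0.437 = 0.563
¬¬c = 1 − 0.563 = 0.437
(¬(a ≡ c) ≡ c) ≡ ¬¬c = 1 − |0.677 − 0.437| = 1 − 0.240 = 0.760
b ≡ ((¬(a ≡ c) ≡ c) ≡ ¬¬c) = 1 − |0.530 − 0.760| = 1 − 0.230 = 0.770
¬(b ≡ ((¬(a ≡ c) ≡ c) ≡ ¬¬c)) = 1 − 0.770 = 0.230

0.230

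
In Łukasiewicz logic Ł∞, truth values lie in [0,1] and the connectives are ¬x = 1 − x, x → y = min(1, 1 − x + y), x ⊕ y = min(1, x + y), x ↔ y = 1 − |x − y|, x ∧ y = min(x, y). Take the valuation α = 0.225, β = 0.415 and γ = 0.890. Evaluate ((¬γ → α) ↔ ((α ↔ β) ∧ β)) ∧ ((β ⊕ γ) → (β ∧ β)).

¬γ = 1 − 0.890 = 0.110
¬γ → α = min(1, 1 − 0.110 + 0.225) = min(1, 1.115) = 1.000
α ↔ β = 1 − |0.225 − 0.415| = 1 − 0.190 = 0.810
(α ↔ β) ∧ β = min(0.810, 0.415) = 0.415
(¬γ → α) ↔ ((α ↔ β) ∧ β) = 1 − |1.000 − 0.415| = 1 − 0.585 = 0.415
β ⊕ γ = min(1, 0.415 + 0.890) = min(1, 1.305) = 1.000
β ∧ β = min(0.415, 0.415) = 0.415
(β ⊕ γ) → (β ∧ β) = min(1, 1 − 1.000 + 0.415) = min(1, 0.415) = 0.415
((¬γ → α) ↔ ((α ↔ β) ∧ β)) ∧ ((β ⊕ γ) → (β ∧ β)) = min(0.415, 0.415) = 0.415

0.415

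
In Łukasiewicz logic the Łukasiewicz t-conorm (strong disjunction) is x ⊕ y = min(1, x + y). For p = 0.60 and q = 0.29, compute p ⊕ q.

0.89

p ⊕ q = min(1, 0.60 + 0.29) = min(1, 0.89) = 0.89
For comparison, the Gödel t-conorm max(x, y) would give 0.60.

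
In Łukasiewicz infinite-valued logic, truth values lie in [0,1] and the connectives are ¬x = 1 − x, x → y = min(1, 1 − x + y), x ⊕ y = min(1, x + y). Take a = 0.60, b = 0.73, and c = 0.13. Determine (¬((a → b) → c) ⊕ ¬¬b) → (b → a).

0.87

a → b = min(1, 1 − 0.60 + 0.73) = min(1, 1.13) = 1.00
(a → b) → c = min(1, 1 − 1.00 + 0.13) = min(1, 0.13) = 0.13
¬((a → b) → c) = 1 − 0.13 = 0.87
¬b = 1 − 0.73 = 0.27
¬¬b = 1 − 0.27 = 0.73
¬((a → b) → c) ⊕ ¬¬b = min(1, 0.87 + 0.73) = min(1, 1.60) = 1.00
b → a = min(1, 1 − 0.73 + 0.60) = min(1, 0.87) = 0.87
(¬((a → b) → c) ⊕ ¬¬b) → (b → a) = min(1, 1 − 1.00 + 0.87) = min(1, 0.87) = 0.87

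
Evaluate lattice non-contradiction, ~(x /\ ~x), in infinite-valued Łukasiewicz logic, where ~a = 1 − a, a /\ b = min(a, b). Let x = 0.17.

~x = 1 − 0.17 = 0.83
x /\ ~x = min(0.17, 0.83) = 0.17
~(x /\ ~x) = 1 − 0.17 = 0.83
(The value 0.83 < 1 shows this instance is not satisfied; not a Ł∞-tautology — its value is 1 − min(a, 1−a).)

0.83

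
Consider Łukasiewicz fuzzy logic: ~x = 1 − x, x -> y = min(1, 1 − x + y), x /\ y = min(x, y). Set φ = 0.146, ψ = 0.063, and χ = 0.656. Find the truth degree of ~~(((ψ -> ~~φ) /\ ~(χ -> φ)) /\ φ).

0.146

~φ = 1 − 0.146 = 0.854
~~φ = 1 − 0.854 = 0.146
ψ -> ~~φ = min(1, 1 − 0.063 + 0.146) = min(1, 1.083) = 1.000
χ -> φ = min(1, 1 − 0.656 + 0.146) = min(1, 0.490) = 0.490
~(χ -> φ) = 1 − 0.490 = 0.510
(ψ -> ~~φ) /\ ~(χ -> φ) = min(1.000, 0.510) = 0.510
((ψ -> ~~φ) /\ ~(χ -> φ)) /\ φ = min(0.510, 0.146) = 0.146
~(((ψ -> ~~φ) /\ ~(χ -> φ)) /\ φ) = 1 − 0.146 = 0.854
~~(((ψ -> ~~φ) /\ ~(χ -> φ)) /\ φ) = 1 − 0.854 = 0.146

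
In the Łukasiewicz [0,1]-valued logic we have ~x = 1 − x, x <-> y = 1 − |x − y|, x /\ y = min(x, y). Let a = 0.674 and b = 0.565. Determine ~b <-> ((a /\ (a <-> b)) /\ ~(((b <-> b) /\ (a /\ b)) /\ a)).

~b = 1 − 0.565 = 0.435
a <-> b = 1 − |0.674 − 0.565| = 1 − 0.109 = 0.891
a /\ (a <-> b) = min(0.674, 0.891) = 0.674
b <-> b = 1 − |0.565 − 0.565| = 1 − 0.000 = 1.000
a /\ b = min(0.674, 0.565) = 0.565
(b <-> b) /\ (a /\ b) = min(1.000, 0.565) = 0.565
((b <-> b) /\ (a /\ b)) /\ a = min(0.565, 0.674) = 0.565
~(((b <-> b) /\ (a /\ b)) /\ a) = 1 − 0.565 = 0.435
(a /\ (a <-> b)) /\ ~(((b <-> b) /\ (a /\ b)) /\ a) = min(0.674, 0.435) = 0.435
~b <-> ((a /\ (a <-> b)) /\ ~(((b <-> b) /\ (a /\ b)) /\ a)) = 1 − |0.435 − 0.435| = 1 − 0.000 = 1.000

1.000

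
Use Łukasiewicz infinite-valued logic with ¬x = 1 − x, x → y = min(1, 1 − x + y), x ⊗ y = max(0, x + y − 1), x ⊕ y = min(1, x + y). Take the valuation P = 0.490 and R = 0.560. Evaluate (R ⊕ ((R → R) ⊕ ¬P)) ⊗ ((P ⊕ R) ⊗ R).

0.560

R → R = min(1, 1 − 0.560 + 0.560) = min(1, 1.000) = 1.000
¬P = 1 − 0.490 = 0.510
(R → R) ⊕ ¬P = min(1, 1.000 + 0.510) = min(1, 1.510) = 1.000
R ⊕ ((R → R) ⊕ ¬P) = min(1, 0.560 + 1.000) = min(1, 1.560) = 1.000
P ⊕ R = min(1, 0.490 + 0.560) = min(1, 1.050) = 1.000
(P ⊕ R) ⊗ R = max(0, 1.000 + 0.560 − 1) = max(0, 0.560) = 0.560
(R ⊕ ((R → R) ⊕ ¬P)) ⊗ ((P ⊕ R) ⊗ R) = max(0, 1.000 + 0.560 − 1) = max(0, 0.560) = 0.560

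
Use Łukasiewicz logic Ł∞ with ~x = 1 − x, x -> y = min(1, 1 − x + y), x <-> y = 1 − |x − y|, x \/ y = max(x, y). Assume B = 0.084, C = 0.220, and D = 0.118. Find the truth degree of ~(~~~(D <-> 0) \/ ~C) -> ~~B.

D <-> 0 = 1 − |0.118 − 0.000| = 1 − 0.118 = 0.882
~(D <-> 0) = 1 − 0.882 = 0.118
~~(D <-> 0) = 1 − 0.118 = 0.882
~~~(D <-> 0) = 1 − 0.882 = 0.118
~C = 1 − 0.220 = 0.780
~~~(D <-> 0) \/ ~C = max(0.118, 0.780) = 0.780
~(~~~(D <-> 0) \/ ~C) = 1 − 0.780 = 0.220
~B = 1 − 0.084 = 0.916
~~B = 1 − 0.916 = 0.084
~(~~~(D <-> 0) \/ ~C) -> ~~B = min(1, 1 − 0.220 + 0.084) = min(1, 0.864) = 0.864

0.864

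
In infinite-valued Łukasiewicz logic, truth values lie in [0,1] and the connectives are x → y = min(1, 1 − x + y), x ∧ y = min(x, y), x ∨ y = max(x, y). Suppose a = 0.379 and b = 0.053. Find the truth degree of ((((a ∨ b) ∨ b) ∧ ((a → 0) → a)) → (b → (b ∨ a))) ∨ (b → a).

1.000

a ∨ b = max(0.379, 0.053) = 0.379
(a ∨ b) ∨ b = max(0.379, 0.053) = 0.379
a → 0 = min(1, 1 − 0.379 + 0.000) = min(1, 0.621) = 0.621
(a → 0) → a = min(1, 1 − 0.621 + 0.379) = min(1, 0.758) = 0.758
((a ∨ b) ∨ b) ∧ ((a → 0) → a) = min(0.379, 0.758) = 0.379
b ∨ a = max(0.053, 0.379) = 0.379
b → (b ∨ a) = min(1, 1 − 0.053 + 0.379) = min(1, 1.326) = 1.000
(((a ∨ b) ∨ b) ∧ ((a → 0) → a)) → (b → (b ∨ a)) = min(1, 1 − 0.379 + 1.000) = min(1, 1.621) = 1.000
b → a = min(1, 1 − 0.053 + 0.379) = min(1, 1.326) = 1.000
((((a ∨ b) ∨ b) ∧ ((a → 0) → a)) → (b → (b ∨ a))) ∨ (b → a) = max(1.000, 1.000) = 1.000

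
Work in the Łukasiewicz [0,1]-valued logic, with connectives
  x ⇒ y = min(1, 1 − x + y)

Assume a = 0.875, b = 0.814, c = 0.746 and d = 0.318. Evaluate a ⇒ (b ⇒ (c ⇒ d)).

c ⇒ d = min(1, 1 − 0.746 + 0.318) = min(1, 0.572) = 0.572
b ⇒ (c ⇒ d) = min(1, 1 − 0.814 + 0.572) = min(1, 0.758) = 0.758
a ⇒ (b ⇒ (c ⇒ d)) = min(1, 1 − 0.875 + 0.758) = min(1, 0.883) = 0.883

0.883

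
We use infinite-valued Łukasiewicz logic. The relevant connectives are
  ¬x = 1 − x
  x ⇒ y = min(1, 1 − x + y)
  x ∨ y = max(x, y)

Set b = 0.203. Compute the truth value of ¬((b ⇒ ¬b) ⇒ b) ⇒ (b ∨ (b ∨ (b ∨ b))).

¬b = 1 − 0.203 = 0.797
b ⇒ ¬b = min(1, 1 − 0.203 + 0.797) = min(1, 1.594) = 1.000
(b ⇒ ¬b) ⇒ b = min(1, 1 − 1.000 + 0.203) = min(1, 0.203) = 0.203
¬((b ⇒ ¬b) ⇒ b) = 1 − 0.203 = 0.797
b ∨ b = max(0.203, 0.203) = 0.203
b ∨ (b ∨ b) = max(0.203, 0.203) = 0.203
b ∨ (b ∨ (b ∨ b)) = max(0.203, 0.203) = 0.203
¬((b ⇒ ¬b) ⇒ b) ⇒ (b ∨ (b ∨ (b ∨ b))) = min(1, 1 − 0.797 + 0.203) = min(1, 0.406) = 0.406

0.406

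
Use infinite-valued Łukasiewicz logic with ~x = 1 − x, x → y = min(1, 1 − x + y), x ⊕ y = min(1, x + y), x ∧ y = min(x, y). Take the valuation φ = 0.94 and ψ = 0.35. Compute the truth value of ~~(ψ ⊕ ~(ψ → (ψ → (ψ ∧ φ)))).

0.35

ψ ∧ φ = min(0.35, 0.94) = 0.35
ψ → (ψ ∧ φ) = min(1, 1 − 0.35 + 0.35) = min(1, 1.00) = 1.00
ψ → (ψ → (ψ ∧ φ)) = min(1, 1 − 0.35 + 1.00) = min(1, 1.65) = 1.00
~(ψ → (ψ → (ψ ∧ φ))) = 1 − 1.00 = 0.00
ψ ⊕ ~(ψ → (ψ → (ψ ∧ φ))) = min(1, 0.35 + 0.00) = min(1, 0.35) = 0.35
~(ψ ⊕ ~(ψ → (ψ → (ψ ∧ φ)))) = 1 − 0.35 = 0.65
~~(ψ ⊕ ~(ψ → (ψ → (ψ ∧ φ)))) = 1 − 0.65 = 0.35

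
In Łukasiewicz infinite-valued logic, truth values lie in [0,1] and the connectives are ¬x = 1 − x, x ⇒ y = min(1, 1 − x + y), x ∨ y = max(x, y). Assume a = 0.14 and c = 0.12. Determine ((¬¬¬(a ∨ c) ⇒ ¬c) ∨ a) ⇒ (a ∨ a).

a ∨ c = max(0.14, 0.12) = 0.14
¬(a ∨ c) = 1 − 0.14 = 0.86
¬¬(a ∨ c) = 1 − 0.86 = 0.14
¬¬¬(a ∨ c) = 1 − 0.14 = 0.86
¬c = 1 − 0.12 = 0.88
¬¬¬(a ∨ c) ⇒ ¬c = min(1, 1 − 0.86 + 0.88) = min(1, 1.02) = 1.00
(¬¬¬(a ∨ c) ⇒ ¬c) ∨ a = max(1.00, 0.14) = 1.00
a ∨ a = max(0.14, 0.14) = 0.14
((¬¬¬(a ∨ c) ⇒ ¬c) ∨ a) ⇒ (a ∨ a) = min(1, 1 − 1.00 + 0.14) = min(1, 0.14) = 0.14

0.14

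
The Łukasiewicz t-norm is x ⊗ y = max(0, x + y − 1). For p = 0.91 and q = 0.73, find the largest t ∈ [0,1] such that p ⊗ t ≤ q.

0.82

The residuum of the Łukasiewicz t-norm gives the supremum: min(1, 1 − 0.91 + 0.73).
1 − 0.91 + 0.73 = 0.82, so t = min(1, 0.82) = 0.82.
Check: 0.91 ⊗ 0.82 = max(0, 0.73) = 0.73 ≤ 0.73.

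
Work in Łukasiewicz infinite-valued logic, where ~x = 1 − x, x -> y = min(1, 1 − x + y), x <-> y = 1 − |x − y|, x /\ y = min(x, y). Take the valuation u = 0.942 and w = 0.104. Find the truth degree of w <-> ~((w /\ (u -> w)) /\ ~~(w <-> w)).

u -> w = min(1, 1 − 0.942 + 0.104) = min(1, 0.162) = 0.162
w /\ (u -> w) = min(0.104, 0.162) = 0.104
w <-> w = 1 − |0.104 − 0.104| = 1 − 0.000 = 1.000
~(w <-> w) = 1 − 1.000 = 0.000
~~(w <-> w) = 1 − 0.000 = 1.000
(w /\ (u -> w)) /\ ~~(w <-> w) = min(0.104, 1.000) = 0.104
~((w /\ (u -> w)) /\ ~~(w <-> w)) = 1 − 0.104 = 0.896
w <-> ~((w /\ (u -> w)) /\ ~~(w <-> w)) = 1 − |0.104 − 0.896| = 1 − 0.792 = 0.208

0.208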